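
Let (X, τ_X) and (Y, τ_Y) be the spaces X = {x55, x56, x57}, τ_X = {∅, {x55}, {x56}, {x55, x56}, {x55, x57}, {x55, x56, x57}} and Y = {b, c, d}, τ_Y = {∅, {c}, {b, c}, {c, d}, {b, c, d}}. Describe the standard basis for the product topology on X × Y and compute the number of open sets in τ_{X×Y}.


Basis B = {∅ × ∅, {x55} × {c}, {x56} × {c}, {x55} × {b, c}, {x55} × {c, d}, {x55, x56} × {c}, {x55, x57} × {c}, {x56} × {b, c}, {x56} × {c, d}, {x55} × {b, c, d}, {x55, x56, x57} × {c}, {x56} × {b, c, d}, {x55, x56} × {b, c}, {x55, x57} × {b, c}, {x55, x56} × {c, d}, {x55, x57} × {c, d}, {x55, x56} × {b, c, d}, {x55, x57} × {b, c, d}, {x55, x56, x57} × {b, c}, {x55, x56, x57} × {c, d}, {x55, x56, x57} × {b, c, d}}; |τ_{X×Y}| = 70.

Enumerate products U × V with U ∈ τ_X, V ∈ τ_Y (deduplicated):
  ∅ × ∅ = {} (∅)
  {x55} × {c} = {(x55,c)}
  {x56} × {c} = {(x56,c)}
  {x55} × {b, c} = {(x55,b), (x55,c)}
  {x55} × {c, d} = {(x55,c), (x55,d)}
  {x55, x56} × {c} = {(x55,c), (x56,c)}
  {x55, x57} × {c} = {(x55,c), (x57,c)}
  {x56} × {b, c} = {(x56,b), (x56,c)}
  {x56} × {c, d} = {(x56,c), (x56,d)}
  {x55} × {b, c, d} = {(x55,b), (x55,c), (x55,d)}
  {x55, x56, x57} × {c} = {(x55,c), (x56,c), (x57,c)}
  {x56} × {b, c, d} = {(x56,b), (x56,c), (x56,d)}
  {x55, x56} × {b, c} = {(x55,b), (x55,c), (x56,b), (x56,c)}
  {x55, x57} × {b, c} = {(x55,b), (x55,c), (x57,b), (x57,c)}
  {x55, x56} × {c, d} = {(x55,c), (x55,d), (x56,c), (x56,d)}
  {x55, x57} × {c, d} = {(x55,c), (x55,d), (x57,c), (x57,d)}
  {x55, x56} × {b, c, d} = {(x55,b), (x55,c), (x55,d), (x56,b), (x56,c), (x56,d)}
  {x55, x57} × {b, c, d} = {(x55,b), (x55,c), (x55,d), (x57,b), (x57,c), (x57,d)}
  {x55, x56, x57} × {b, c} = {(x55,b), (x55,c), (x56,b), (x56,c), (x57,b), (x57,c)}
  {x55, x56, x57} × {c, d} = {(x55,c), (x55,d), (x56,c), (x56,d), (x57,c), (x57,d)}
  {x55, x56, x57} × {b, c, d} = {(x55,b), (x55,c), (x55,d), (x56,b), (x56,c), (x56,d), (x57,b), (x57,c), (x57,d)}
These 21 distinct sets form the basis B.
Close under arbitrary unions to get τ_{X×Y}; counting gives |τ_{X×Y}| = 70.


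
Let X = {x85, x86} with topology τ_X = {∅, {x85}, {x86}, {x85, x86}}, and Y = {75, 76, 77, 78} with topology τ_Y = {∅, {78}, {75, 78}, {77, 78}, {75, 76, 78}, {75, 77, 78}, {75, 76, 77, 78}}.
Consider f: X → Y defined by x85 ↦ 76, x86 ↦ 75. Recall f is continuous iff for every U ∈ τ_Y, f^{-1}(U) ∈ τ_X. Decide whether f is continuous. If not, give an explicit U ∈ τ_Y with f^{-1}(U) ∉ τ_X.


f IS continuous.

Compute f^{-1}(U) for each U ∈ τ_Y:
  U = ∅: f^{-1}(U) = ∅ ∈ τ_X ✓.
  U = {78}: f^{-1}(U) = ∅ ∈ τ_X ✓.
  U = {75, 78}: f^{-1}(U) = {x86} ∈ τ_X ✓.
  U = {77, 78}: f^{-1}(U) = ∅ ∈ τ_X ✓.
  U = {75, 76, 78}: f^{-1}(U) = {x85, x86} ∈ τ_X ✓.
  U = {75, 77, 78}: f^{-1}(U) = {x86} ∈ τ_X ✓.
  U = {75, 76, 77, 78}: f^{-1}(U) = {x85, x86} ∈ τ_X ✓.
Every preimage lies in τ_X, so f IS continuous.


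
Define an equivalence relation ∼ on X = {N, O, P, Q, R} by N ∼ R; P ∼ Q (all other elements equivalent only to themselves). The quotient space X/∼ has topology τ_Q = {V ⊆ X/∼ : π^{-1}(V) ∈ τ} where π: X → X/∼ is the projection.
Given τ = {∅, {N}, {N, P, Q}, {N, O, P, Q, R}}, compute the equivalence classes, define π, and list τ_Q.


X/∼ = {[N=R], [O], [P=Q]}; |τ_Q| = 2.

Equivalence classes: [N=R], [O], [P=Q].
Quotient map π: X → X/∼ sends N ↦ [N=R], O ↦ [O], P ↦ [P=Q], Q ↦ [P=Q], R ↦ [N=R].
For each subset V ⊆ X/∼, compute π^{-1}(V) ⊆ X and check whether π^{-1}(V) ∈ τ. V is open in τ_Q iff π^{-1}(V) ∈ τ.
  V = {}: π^{-1}(V) = ∅ ∈ τ ✓.
  V = {[N=R]}: π^{-1}(V) = {N, R} ∉ τ ✗.
  V = {[O]}: π^{-1}(V) = {O} ∉ τ ✗.
  V = {[N=R], [O]}: π^{-1}(V) = {N, O, R} ∉ τ ✗.
  V = {[P=Q]}: π^{-1}(V) = {P, Q} ∉ τ ✗.
  V = {[N=R], [P=Q]}: π^{-1}(V) = {N, P, Q, R} ∉ τ ✗.
  V = {[O], [P=Q]}: π^{-1}(V) = {O, P, Q} ∉ τ ✗.
  V = {[N=R], [O], [P=Q]}: π^{-1}(V) = {N, O, P, Q, R} ∈ τ ✓.
Open sets in the quotient: τ_Q = {{}, {[N=R], [O], [P=Q]}} (2 elements).


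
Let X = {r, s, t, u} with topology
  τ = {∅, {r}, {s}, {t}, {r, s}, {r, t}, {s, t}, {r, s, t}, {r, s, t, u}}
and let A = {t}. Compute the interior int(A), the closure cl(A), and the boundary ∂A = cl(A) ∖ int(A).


int(A) = {t}, cl(A) = {t, u}, ∂A = {u}.

Closed sets in (X, τ) are complements of opens:
  closed(X, τ) = {∅, {u}, {r, u}, {s, u}, {t, u}, {r, s, u}, {r, t, u}, {s, t, u}, {r, s, t, u}}.
int(A) = ⋃ {U ∈ τ : U ⊆ A}. Opens contained in A: ∅, {t}.
Taking the union of these: int(A) = {t}.
cl(A) = ⋂ {C closed : A ⊆ C}. Closed sets containing A: {t, u}, {r, t, u}, {s, t, u}, {r, s, t, u}.
Intersecting these: cl(A) = {t, u}.
∂A = cl(A) ∖ int(A) = {t, u} ∖ {t} = {u}.


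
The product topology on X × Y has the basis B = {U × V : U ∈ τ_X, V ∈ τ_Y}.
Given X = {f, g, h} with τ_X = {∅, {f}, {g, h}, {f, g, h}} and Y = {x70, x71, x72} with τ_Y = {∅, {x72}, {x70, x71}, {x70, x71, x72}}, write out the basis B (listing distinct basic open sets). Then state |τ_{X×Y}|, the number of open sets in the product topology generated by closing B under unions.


Basis B = {∅ × ∅, {f} × {x72}, {f} × {x70, x71}, {g, h} × {x72}, {f} × {x70, x71, x72}, {f, g, h} × {x72}, {g, h} × {x70, x71}, {f, g, h} × {x70, x71}, {g, h} × {x70, x71, x72}, {f, g, h} × {x70, x71, x72}}; |τ_{X×Y}| = 16.

Enumerate products U × V with U ∈ τ_X, V ∈ τ_Y (deduplicated):
  ∅ × ∅ = {} (∅)
  {f} × {x72} = {(f,x72)}
  {f} × {x70, x71} = {(f,x70), (f,x71)}
  {g, h} × {x72} = {(g,x72), (h,x72)}
  {f} × {x70, x71, x72} = {(f,x70), (f,x71), (f,x72)}
  {f, g, h} × {x72} = {(f,x72), (g,x72), (h,x72)}
  {g, h} × {x70, x71} = {(g,x70), (g,x71), (h,x70), (h,x71)}
  {f, g, h} × {x70, x71} = {(f,x70), (f,x71), (g,x70), (g,x71), (h,x70), (h,x71)}
  {g, h} × {x70, x71, x72} = {(g,x70), (g,x71), (g,x72), (h,x70), (h,x71), (h,x72)}
  {f, g, h} × {x70, x71, x72} = {(f,x70), (f,x71), (f,x72), (g,x70), (g,x71), (g,x72), (h,x70), (h,x71), (h,x72)}
These 10 distinct sets form the basis B.
Close under arbitrary unions to get τ_{X×Y}; counting gives |τ_{X×Y}| = 16.


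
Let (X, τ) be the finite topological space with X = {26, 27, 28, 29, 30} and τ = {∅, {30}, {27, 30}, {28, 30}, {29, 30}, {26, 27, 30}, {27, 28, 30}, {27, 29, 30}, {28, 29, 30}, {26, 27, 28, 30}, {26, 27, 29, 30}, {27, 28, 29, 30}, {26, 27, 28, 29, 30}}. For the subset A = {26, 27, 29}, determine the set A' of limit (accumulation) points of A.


A' = {26}

For each x ∈ X, list the open sets U ∈ τ with x ∈ U, then check whether U ∩ (A ∖ {x}) ≠ ∅ for every such U.
  x = 26: opens ∋ x are {26, 27, 30}, {26, 27, 28, 30}, {26, 27, 29, 30}, {26, 27, 28, 29, 30}; each meets A ∖ {26}, so x IS a limit point.
  x = 27: open {27, 30} ∋ x has {27, 30} ∩ (A ∖ {27}) = ∅, so x is NOT a limit point.
  x = 28: open {28, 30} ∋ x has {28, 30} ∩ (A ∖ {28}) = ∅, so x is NOT a limit point.
  x = 29: open {29, 30} ∋ x has {29, 30} ∩ (A ∖ {29}) = ∅, so x is NOT a limit point.
  x = 30: open {30} ∋ x has {30} ∩ (A ∖ {30}) = ∅, so x is NOT a limit point.
Collecting: A' = {26}.


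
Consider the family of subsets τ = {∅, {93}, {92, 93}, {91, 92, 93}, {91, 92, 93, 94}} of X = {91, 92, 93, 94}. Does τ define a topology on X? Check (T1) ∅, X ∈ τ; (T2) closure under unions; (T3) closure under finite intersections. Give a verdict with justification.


τ IS a topology on X.

Axiom (T1): ∅ ∈ τ? Yes; X ∈ τ? Yes.
Axiom (T2/T3): check pairwise unions and intersections of members of τ.
All pairwise intersections and unions checked — each lies in τ. Therefore τ satisfies (T1), (T2), (T3): it IS a topology on X.


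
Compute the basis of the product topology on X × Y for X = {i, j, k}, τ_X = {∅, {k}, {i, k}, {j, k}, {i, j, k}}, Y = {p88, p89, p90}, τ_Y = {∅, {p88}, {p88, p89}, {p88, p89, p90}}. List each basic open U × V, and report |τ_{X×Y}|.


Basis B = {∅ × ∅, {k} × {p88}, {i, k} × {p88}, {j, k} × {p88}, {k} × {p88, p89}, {i, j, k} × {p88}, {k} × {p88, p89, p90}, {i, k} × {p88, p89}, {j, k} × {p88, p89}, {i, k} × {p88, p89, p90}, {i, j, k} × {p88, p89}, {j, k} × {p88, p89, p90}, {i, j, k} × {p88, p89, p90}}; |τ_{X×Y}| = 30.

Enumerate products U × V with U ∈ τ_X, V ∈ τ_Y (deduplicated):
  ∅ × ∅ = {} (∅)
  {k} × {p88} = {(k,p88)}
  {i, k} × {p88} = {(i,p88), (k,p88)}
  {j, k} × {p88} = {(j,p88), (k,p88)}
  {k} × {p88, p89} = {(k,p88), (k,p89)}
  {i, j, k} × {p88} = {(i,p88), (j,p88), (k,p88)}
  {k} × {p88, p89, p90} = {(k,p88), (k,p89), (k,p90)}
  {i, k} × {p88, p89} = {(i,p88), (i,p89), (k,p88), (k,p89)}
  {j, k} × {p88, p89} = {(j,p88), (j,p89), (k,p88), (k,p89)}
  {i, k} × {p88, p89, p90} = {(i,p88), (i,p89), (i,p90), (k,p88), (k,p89), (k,p90)}
  {i, j, k} × {p88, p89} = {(i,p88), (i,p89), (j,p88), (j,p89), (k,p88), (k,p89)}
  {j, k} × {p88, p89, p90} = {(j,p88), (j,p89), (j,p90), (k,p88), (k,p89), (k,p90)}
  {i, j, k} × {p88, p89, p90} = {(i,p88), (i,p89), (i,p90), (j,p88), (j,p89), (j,p90), (k,p88), (k,p89), (k,p90)}
These 13 distinct sets form the basis B.
Close under arbitrary unions to get τ_{X×Y}; counting gives |τ_{X×Y}| = 30.


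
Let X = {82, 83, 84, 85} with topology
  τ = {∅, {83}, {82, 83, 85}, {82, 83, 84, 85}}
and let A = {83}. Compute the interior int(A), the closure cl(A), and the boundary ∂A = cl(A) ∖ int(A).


int(A) = {83}, cl(A) = {82, 83, 84, 85}, ∂A = {82, 84, 85}.

Closed sets in (X, τ) are complements of opens:
  closed(X, τ) = {∅, {84}, {82, 84, 85}, {82, 83, 84, 85}}.
int(A) = ⋃ {U ∈ τ : U ⊆ A}. Opens contained in A: ∅, {83}.
Taking the union of these: int(A) = {83}.
cl(A) = ⋂ {C closed : A ⊆ C}. Closed sets containing A: {82, 83, 84, 85}.
Intersecting these: cl(A) = {82, 83, 84, 85}.
∂A = cl(A) ∖ int(A) = {82, 83, 84, 85} ∖ {83} = {82, 84, 85}.


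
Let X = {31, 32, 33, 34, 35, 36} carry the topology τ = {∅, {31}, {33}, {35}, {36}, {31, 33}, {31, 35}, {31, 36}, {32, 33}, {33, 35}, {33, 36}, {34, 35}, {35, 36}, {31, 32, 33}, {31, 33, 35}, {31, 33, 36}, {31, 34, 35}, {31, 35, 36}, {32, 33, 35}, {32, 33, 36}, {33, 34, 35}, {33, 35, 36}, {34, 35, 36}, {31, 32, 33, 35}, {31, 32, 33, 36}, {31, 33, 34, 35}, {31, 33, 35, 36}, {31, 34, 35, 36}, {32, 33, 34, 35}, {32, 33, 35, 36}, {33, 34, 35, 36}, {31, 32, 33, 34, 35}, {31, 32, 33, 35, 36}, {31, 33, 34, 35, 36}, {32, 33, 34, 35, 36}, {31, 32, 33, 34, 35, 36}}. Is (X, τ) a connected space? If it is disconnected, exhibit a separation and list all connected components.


(X, τ) is disconnected; components = [{31}, {36}, {32, 33}, {34, 35}].

Find clopen sets (U ∈ τ with X ∖ U ∈ τ):
  U = ∅, X ∖ U = {31, 32, 33, 34, 35, 36} — both open, so U is clopen.
  U = {31}, X ∖ U = {32, 33, 34, 35, 36} — both open, so U is clopen.
  U = {36}, X ∖ U = {31, 32, 33, 34, 35} — both open, so U is clopen.
  U = {31, 36}, X ∖ U = {32, 33, 34, 35} — both open, so U is clopen.
  U = {32, 33}, X ∖ U = {31, 34, 35, 36} — both open, so U is clopen.
  U = {34, 35}, X ∖ U = {31, 32, 33, 36} — both open, so U is clopen.
  U = {31, 32, 33}, X ∖ U = {34, 35, 36} — both open, so U is clopen.
  U = {31, 34, 35}, X ∖ U = {32, 33, 36} — both open, so U is clopen.
  U = {32, 33, 36}, X ∖ U = {31, 34, 35} — both open, so U is clopen.
  U = {34, 35, 36}, X ∖ U = {31, 32, 33} — both open, so U is clopen.
  U = {31, 32, 33, 36}, X ∖ U = {34, 35} — both open, so U is clopen.
  U = {31, 34, 35, 36}, X ∖ U = {32, 33} — both open, so U is clopen.
  U = {32, 33, 34, 35}, X ∖ U = {31, 36} — both open, so U is clopen.
  U = {31, 32, 33, 34, 35}, X ∖ U = {36} — both open, so U is clopen.
  U = {32, 33, 34, 35, 36}, X ∖ U = {31} — both open, so U is clopen.
  U = {31, 32, 33, 34, 35, 36}, X ∖ U = ∅ — both open, so U is clopen.
Nontrivial clopen(s) exist: e.g. {31, 32, 33, 34, 35}. So (X, τ) is disconnected.
Compute connected components by grouping points that agree on all clopens:
  component: {31}
  component: {36}
  component: {32, 33}
  component: {34, 35}


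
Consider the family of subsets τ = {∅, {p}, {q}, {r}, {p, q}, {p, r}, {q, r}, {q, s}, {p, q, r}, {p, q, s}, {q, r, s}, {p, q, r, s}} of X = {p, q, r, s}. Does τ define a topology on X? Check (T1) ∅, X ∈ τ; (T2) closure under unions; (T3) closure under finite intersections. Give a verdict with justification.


τ IS a topology on X.

Axiom (T1): ∅ ∈ τ? Yes; X ∈ τ? Yes.
Axiom (T2/T3): check pairwise unions and intersections of members of τ.
All pairwise intersections and unions checked — each lies in τ. Therefore τ satisfies (T1), (T2), (T3): it IS a topology on X.


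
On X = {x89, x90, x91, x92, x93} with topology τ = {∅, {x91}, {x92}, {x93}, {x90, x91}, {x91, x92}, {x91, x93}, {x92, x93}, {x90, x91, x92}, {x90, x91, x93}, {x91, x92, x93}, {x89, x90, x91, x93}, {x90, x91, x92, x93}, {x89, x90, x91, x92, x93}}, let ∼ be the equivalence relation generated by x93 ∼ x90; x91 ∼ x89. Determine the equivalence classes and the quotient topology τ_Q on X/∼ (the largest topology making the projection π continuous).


X/∼ = {[x89=x91], [x90=x93], [x92]}; |τ_Q| = 4.

Equivalence classes: [x89=x91], [x90=x93], [x92].
Quotient map π: X → X/∼ sends x89 ↦ [x89=x91], x90 ↦ [x90=x93], x91 ↦ [x89=x91], x92 ↦ [x92], x93 ↦ [x90=x93].
For each subset V ⊆ X/∼, compute π^{-1}(V) ⊆ X and check whether π^{-1}(V) ∈ τ. V is open in τ_Q iff π^{-1}(V) ∈ τ.
  V = {}: π^{-1}(V) = ∅ ∈ τ ✓.
  V = {[x89=x91]}: π^{-1}(V) = {x89, x91} ∉ τ ✗.
  V = {[x90=x93]}: π^{-1}(V) = {x90, x93} ∉ τ ✗.
  V = {[x89=x91], [x90=x93]}: π^{-1}(V) = {x89, x90, x91, x93} ∈ τ ✓.
  V = {[x92]}: π^{-1}(V) = {x92} ∈ τ ✓.
  V = {[x89=x91], [x92]}: π^{-1}(V) = {x89, x91, x92} ∉ τ ✗.
  V = {[x90=x93], [x92]}: π^{-1}(V) = {x90, x92, x93} ∉ τ ✗.
  V = {[x89=x91], [x90=x93], [x92]}: π^{-1}(V) = {x89, x90, x91, x92, x93} ∈ τ ✓.
Open sets in the quotient: τ_Q = {{}, {[x89=x91], [x90=x93]}, {[x92]}, {[x89=x91], [x90=x93], [x92]}} (4 elements).


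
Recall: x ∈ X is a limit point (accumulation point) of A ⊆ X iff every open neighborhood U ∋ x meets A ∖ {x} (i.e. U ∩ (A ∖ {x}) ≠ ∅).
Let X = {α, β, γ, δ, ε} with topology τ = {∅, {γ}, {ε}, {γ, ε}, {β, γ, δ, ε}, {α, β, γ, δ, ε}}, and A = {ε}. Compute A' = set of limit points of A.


A' = {α, β, δ}

For each x ∈ X, list the open sets U ∈ τ with x ∈ U, then check whether U ∩ (A ∖ {x}) ≠ ∅ for every such U.
  x = α: opens ∋ x are {α, β, γ, δ, ε}; each meets A ∖ {α}, so x IS a limit point.
  x = β: opens ∋ x are {β, γ, δ, ε}, {α, β, γ, δ, ε}; each meets A ∖ {β}, so x IS a limit point.
  x = γ: open {γ} ∋ x has {γ} ∩ (A ∖ {γ}) = ∅, so x is NOT a limit point.
  x = δ: opens ∋ x are {β, γ, δ, ε}, {α, β, γ, δ, ε}; each meets A ∖ {δ}, so x IS a limit point.
  x = ε: open {ε} ∋ x has {ε} ∩ (A ∖ {ε}) = ∅, so x is NOT a limit point.
Collecting: A' = {α, β, δ}.


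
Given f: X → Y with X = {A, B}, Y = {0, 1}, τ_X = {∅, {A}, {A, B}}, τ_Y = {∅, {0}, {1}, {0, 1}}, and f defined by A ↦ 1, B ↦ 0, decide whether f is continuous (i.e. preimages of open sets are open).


f is NOT continuous.

Compute f^{-1}(U) for each U ∈ τ_Y:
  U = ∅: f^{-1}(U) = ∅ ∈ τ_X ✓.
  U = {0}: f^{-1}(U) = {B} ∉ τ_X ✗.
  U = {1}: f^{-1}(U) = {A} ∈ τ_X ✓.
  U = {0, 1}: f^{-1}(U) = {A, B} ∈ τ_X ✓.
Found U = {0} with f^{-1}(U) = {B} not in τ_X. Therefore f is NOT continuous.


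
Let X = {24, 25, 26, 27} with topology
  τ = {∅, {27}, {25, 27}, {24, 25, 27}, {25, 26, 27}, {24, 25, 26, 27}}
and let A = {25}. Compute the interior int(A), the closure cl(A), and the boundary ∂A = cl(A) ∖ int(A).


int(A) = ∅, cl(A) = {24, 25, 26}, ∂A = {24, 25, 26}.

Closed sets in (X, τ) are complements of opens:
  closed(X, τ) = {∅, {24}, {26}, {24, 26}, {24, 25, 26}, {24, 25, 26, 27}}.
int(A) = ⋃ {U ∈ τ : U ⊆ A}. Opens contained in A: ∅.
Taking the union of these: int(A) = ∅.
cl(A) = ⋂ {C closed : A ⊆ C}. Closed sets containing A: {24, 25, 26}, {24, 25, 26, 27}.
Intersecting these: cl(A) = {24, 25, 26}.
∂A = cl(A) ∖ int(A) = {24, 25, 26} ∖ ∅ = {24, 25, 26}.


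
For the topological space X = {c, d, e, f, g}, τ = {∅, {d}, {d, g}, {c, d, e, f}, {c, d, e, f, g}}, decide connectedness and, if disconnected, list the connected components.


(X, τ) is connected.

Find clopen sets (U ∈ τ with X ∖ U ∈ τ):
  U = ∅, X ∖ U = {c, d, e, f, g} — both open, so U is clopen.
  U = {c, d, e, f, g}, X ∖ U = ∅ — both open, so U is clopen.
Only trivial clopens (∅ and X) exist, so (X, τ) is connected.
Compute connected components by grouping points that agree on all clopens:
  component: {c, d, e, f, g}


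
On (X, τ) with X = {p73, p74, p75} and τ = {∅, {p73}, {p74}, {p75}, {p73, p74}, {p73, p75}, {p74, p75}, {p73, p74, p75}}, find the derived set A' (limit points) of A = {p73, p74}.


A' = ∅

For each x ∈ X, list the open sets U ∈ τ with x ∈ U, then check whether U ∩ (A ∖ {x}) ≠ ∅ for every such U.
  x = p73: open {p73} ∋ x has {p73} ∩ (A ∖ {p73}) = ∅, so x is NOT a limit point.
  x = p74: open {p74} ∋ x has {p74} ∩ (A ∖ {p74}) = ∅, so x is NOT a limit point.
  x = p75: open {p75} ∋ x has {p75} ∩ (A ∖ {p75}) = ∅, so x is NOT a limit point.
Collecting: A' = ∅.


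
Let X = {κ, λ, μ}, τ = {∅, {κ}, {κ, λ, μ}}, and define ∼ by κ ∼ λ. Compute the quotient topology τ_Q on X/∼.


X/∼ = {[κ=λ], [μ]}; |τ_Q| = 2.

Equivalence classes: [κ=λ], [μ].
Quotient map π: X → X/∼ sends κ ↦ [κ=λ], λ ↦ [κ=λ], μ ↦ [μ].
For each subset V ⊆ X/∼, compute π^{-1}(V) ⊆ X and check whether π^{-1}(V) ∈ τ. V is open in τ_Q iff π^{-1}(V) ∈ τ.
  V = {}: π^{-1}(V) = ∅ ∈ τ ✓.
  V = {[κ=λ]}: π^{-1}(V) = {κ, λ} ∉ τ ✗.
  V = {[μ]}: π^{-1}(V) = {μ} ∉ τ ✗.
  V = {[κ=λ], [μ]}: π^{-1}(V) = {κ, λ, μ} ∈ τ ✓.
Open sets in the quotient: τ_Q = {{}, {[κ=λ], [μ]}} (2 elements).


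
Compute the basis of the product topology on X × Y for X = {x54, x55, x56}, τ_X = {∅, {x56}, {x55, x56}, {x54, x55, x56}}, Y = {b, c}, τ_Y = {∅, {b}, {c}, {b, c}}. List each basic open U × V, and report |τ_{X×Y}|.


Basis B = {∅ × ∅, {x56} × {b}, {x56} × {c}, {x55, x56} × {b}, {x55, x56} × {c}, {x56} × {b, c}, {x54, x55, x56} × {b}, {x54, x55, x56} × {c}, {x55, x56} × {b, c}, {x54, x55, x56} × {b, c}}; |τ_{X×Y}| = 16.

Enumerate products U × V with U ∈ τ_X, V ∈ τ_Y (deduplicated):
  ∅ × ∅ = {} (∅)
  {x56} × {b} = {(x56,b)}
  {x56} × {c} = {(x56,c)}
  {x55, x56} × {b} = {(x55,b), (x56,b)}
  {x55, x56} × {c} = {(x55,c), (x56,c)}
  {x56} × {b, c} = {(x56,b), (x56,c)}
  {x54, x55, x56} × {b} = {(x54,b), (x55,b), (x56,b)}
  {x54, x55, x56} × {c} = {(x54,c), (x55,c), (x56,c)}
  {x55, x56} × {b, c} = {(x55,b), (x55,c), (x56,b), (x56,c)}
  {x54, x55, x56} × {b, c} = {(x54,b), (x54,c), (x55,b), (x55,c), (x56,b), (x56,c)}
These 10 distinct sets form the basis B.
Close under arbitrary unions to get τ_{X×Y}; counting gives |τ_{X×Y}| = 16.


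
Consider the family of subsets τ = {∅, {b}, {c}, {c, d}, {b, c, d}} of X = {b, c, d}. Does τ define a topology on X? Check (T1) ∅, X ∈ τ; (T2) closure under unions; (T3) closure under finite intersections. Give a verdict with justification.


τ is NOT a topology on X.

Axiom (T1): ∅ ∈ τ? Yes; X ∈ τ? Yes.
Axiom (T2/T3): check pairwise unions and intersections of members of τ.
Counterexample for (T2): {b} ∪ {c} = {b, c} ∉ τ. Therefore τ is NOT a topology.


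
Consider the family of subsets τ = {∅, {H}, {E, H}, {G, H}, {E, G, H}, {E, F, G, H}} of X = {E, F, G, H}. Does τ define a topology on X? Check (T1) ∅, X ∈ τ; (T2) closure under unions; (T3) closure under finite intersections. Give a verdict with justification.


τ IS a topology on X.

Axiom (T1): ∅ ∈ τ? Yes; X ∈ τ? Yes.
Axiom (T2/T3): check pairwise unions and intersections of members of τ.
All pairwise intersections and unions checked — each lies in τ. Therefore τ satisfies (T1), (T2), (T3): it IS a topology on X.


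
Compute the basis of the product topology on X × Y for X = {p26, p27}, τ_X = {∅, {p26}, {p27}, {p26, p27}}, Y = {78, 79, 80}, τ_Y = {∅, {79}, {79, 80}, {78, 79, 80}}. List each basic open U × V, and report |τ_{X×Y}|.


Basis B = {∅ × ∅, {p26} × {79}, {p27} × {79}, {p26} × {79, 80}, {p26, p27} × {79}, {p27} × {79, 80}, {p26} × {78, 79, 80}, {p27} × {78, 79, 80}, {p26, p27} × {79, 80}, {p26, p27} × {78, 79, 80}}; |τ_{X×Y}| = 16.

Enumerate products U × V with U ∈ τ_X, V ∈ τ_Y (deduplicated):
  ∅ × ∅ = {} (∅)
  {p26} × {79} = {(p26,79)}
  {p27} × {79} = {(p27,79)}
  {p26} × {79, 80} = {(p26,79), (p26,80)}
  {p26, p27} × {79} = {(p26,79), (p27,79)}
  {p27} × {79, 80} = {(p27,79), (p27,80)}
  {p26} × {78, 79, 80} = {(p26,78), (p26,79), (p26,80)}
  {p27} × {78, 79, 80} = {(p27,78), (p27,79), (p27,80)}
  {p26, p27} × {79, 80} = {(p26,79), (p26,80), (p27,79), (p27,80)}
  {p26, p27} × {78, 79, 80} = {(p26,78), (p26,79), (p26,80), (p27,78), (p27,79), (p27,80)}
These 10 distinct sets form the basis B.
Close under arbitrary unions to get τ_{X×Y}; counting gives |τ_{X×Y}| = 16.


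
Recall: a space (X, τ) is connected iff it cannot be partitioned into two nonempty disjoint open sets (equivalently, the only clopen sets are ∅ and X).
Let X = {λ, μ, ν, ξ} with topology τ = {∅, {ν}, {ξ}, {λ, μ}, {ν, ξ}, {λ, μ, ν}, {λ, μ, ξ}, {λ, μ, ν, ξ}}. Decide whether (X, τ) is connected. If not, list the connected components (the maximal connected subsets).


(X, τ) is disconnected; components = [{ν}, {ξ}, {λ, μ}].

Find clopen sets (U ∈ τ with X ∖ U ∈ τ):
  U = ∅, X ∖ U = {λ, μ, ν, ξ} — both open, so U is clopen.
  U = {ν}, X ∖ U = {λ, μ, ξ} — both open, so U is clopen.
  U = {ξ}, X ∖ U = {λ, μ, ν} — both open, so U is clopen.
  U = {λ, μ}, X ∖ U = {ν, ξ} — both open, so U is clopen.
  U = {ν, ξ}, X ∖ U = {λ, μ} — both open, so U is clopen.
  U = {λ, μ, ν}, X ∖ U = {ξ} — both open, so U is clopen.
  U = {λ, μ, ξ}, X ∖ U = {ν} — both open, so U is clopen.
  U = {λ, μ, ν, ξ}, X ∖ U = ∅ — both open, so U is clopen.
Nontrivial clopen(s) exist: e.g. {λ, μ, ν}. So (X, τ) is disconnected.
Compute connected components by grouping points that agree on all clopens:
  component: {ν}
  component: {ξ}
  component: {λ, μ}


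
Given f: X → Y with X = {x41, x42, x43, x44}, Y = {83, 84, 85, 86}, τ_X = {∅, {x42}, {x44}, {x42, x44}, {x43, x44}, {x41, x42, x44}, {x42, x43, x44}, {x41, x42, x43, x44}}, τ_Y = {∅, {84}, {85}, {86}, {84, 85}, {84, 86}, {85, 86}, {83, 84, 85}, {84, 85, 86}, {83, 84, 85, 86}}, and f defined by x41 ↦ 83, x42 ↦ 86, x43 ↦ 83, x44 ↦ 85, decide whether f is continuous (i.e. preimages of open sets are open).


f is NOT continuous.

Compute f^{-1}(U) for each U ∈ τ_Y:
  U = ∅: f^{-1}(U) = ∅ ∈ τ_X ✓.
  U = {84}: f^{-1}(U) = ∅ ∈ τ_X ✓.
  U = {85}: f^{-1}(U) = {x44} ∈ τ_X ✓.
  U = {86}: f^{-1}(U) = {x42} ∈ τ_X ✓.
  U = {84, 85}: f^{-1}(U) = {x44} ∈ τ_X ✓.
  U = {84, 86}: f^{-1}(U) = {x42} ∈ τ_X ✓.
  U = {85, 86}: f^{-1}(U) = {x42, x44} ∈ τ_X ✓.
  U = {83, 84, 85}: f^{-1}(U) = {x41, x43, x44} ∉ τ_X ✗.
  U = {84, 85, 86}: f^{-1}(U) = {x42, x44} ∈ τ_X ✓.
  U = {83, 84, 85, 86}: f^{-1}(U) = {x41, x42, x43, x44} ∈ τ_X ✓.
Found U = {83, 84, 85} with f^{-1}(U) = {x41, x43, x44} not in τ_X. Therefore f is NOT continuous.


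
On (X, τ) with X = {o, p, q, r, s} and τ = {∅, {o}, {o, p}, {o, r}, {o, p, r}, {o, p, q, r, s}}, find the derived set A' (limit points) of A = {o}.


A' = {p, q, r, s}

For each x ∈ X, list the open sets U ∈ τ with x ∈ U, then check whether U ∩ (A ∖ {x}) ≠ ∅ for every such U.
  x = o: open {o} ∋ x has {o} ∩ (A ∖ {o}) = ∅, so x is NOT a limit point.
  x = p: opens ∋ x are {o, p}, {o, p, r}, {o, p, q, r, s}; each meets A ∖ {p}, so x IS a limit point.
  x = q: opens ∋ x are {o, p, q, r, s}; each meets A ∖ {q}, so x IS a limit point.
  x = r: opens ∋ x are {o, r}, {o, p, r}, {o, p, q, r, s}; each meets A ∖ {r}, so x IS a limit point.
  x = s: opens ∋ x are {o, p, q, r, s}; each meets A ∖ {s}, so x IS a limit point.
Collecting: A' = {p, q, r, s}.


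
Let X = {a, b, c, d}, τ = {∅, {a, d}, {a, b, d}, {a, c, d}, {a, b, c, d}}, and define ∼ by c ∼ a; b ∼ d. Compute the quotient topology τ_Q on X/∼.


X/∼ = {[a=c], [b=d]}; |τ_Q| = 2.

Equivalence classes: [a=c], [b=d].
Quotient map π: X → X/∼ sends a ↦ [a=c], b ↦ [b=d], c ↦ [a=c], d ↦ [b=d].
For each subset V ⊆ X/∼, compute π^{-1}(V) ⊆ X and check whether π^{-1}(V) ∈ τ. V is open in τ_Q iff π^{-1}(V) ∈ τ.
  V = {}: π^{-1}(V) = ∅ ∈ τ ✓.
  V = {[a=c]}: π^{-1}(V) = {a, c} ∉ τ ✗.
  V = {[b=d]}: π^{-1}(V) = {b, d} ∉ τ ✗.
  V = {[a=c], [b=d]}: π^{-1}(V) = {a, b, c, d} ∈ τ ✓.
Open sets in the quotient: τ_Q = {{}, {[a=c], [b=d]}} (2 elements).


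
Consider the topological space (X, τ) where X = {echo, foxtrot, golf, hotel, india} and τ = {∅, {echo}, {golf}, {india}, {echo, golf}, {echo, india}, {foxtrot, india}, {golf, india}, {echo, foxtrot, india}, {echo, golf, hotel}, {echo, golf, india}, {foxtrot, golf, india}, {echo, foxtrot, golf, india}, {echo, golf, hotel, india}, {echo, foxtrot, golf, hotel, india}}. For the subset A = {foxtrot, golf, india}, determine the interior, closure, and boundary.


int(A) = {foxtrot, golf, india}, cl(A) = {foxtrot, golf, hotel, india}, ∂A = {hotel}.

Closed sets in (X, τ) are complements of opens:
  closed(X, τ) = {∅, {foxtrot}, {hotel}, {echo, hotel}, {foxtrot, hotel}, {foxtrot, india}, {golf, hotel}, {echo, foxtrot, hotel}, {echo, golf, hotel}, {foxtrot, golf, hotel}, {foxtrot, hotel, india}, {echo, foxtrot, golf, hotel}, {echo, foxtrot, hotel, india}, {foxtrot, golf, hotel, india}, {echo, foxtrot, golf, hotel, india}}.
int(A) = ⋃ {U ∈ τ : U ⊆ A}. Opens contained in A: ∅, {golf}, {india}, {foxtrot, india}, {golf, india}, {foxtrot, golf, india}.
Taking the union of these: int(A) = {foxtrot, golf, india}.
cl(A) = ⋂ {C closed : A ⊆ C}. Closed sets containing A: {foxtrot, golf, hotel, india}, {echo, foxtrot, golf, hotel, india}.
Intersecting these: cl(A) = {foxtrot, golf, hotel, india}.
∂A = cl(A) ∖ int(A) = {foxtrot, golf, hotel, india} ∖ {foxtrot, golf, india} = {hotel}.


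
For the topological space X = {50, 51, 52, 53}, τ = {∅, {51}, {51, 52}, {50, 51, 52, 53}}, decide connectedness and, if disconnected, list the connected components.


(X, τ) is connected.

Find clopen sets (U ∈ τ with X ∖ U ∈ τ):
  U = ∅, X ∖ U = {50, 51, 52, 53} — both open, so U is clopen.
  U = {50, 51, 52, 53}, X ∖ U = ∅ — both open, so U is clopen.
Only trivial clopens (∅ and X) exist, so (X, τ) is connected.
Compute connected components by grouping points that agree on all clopens:
  component: {50, 51, 52, 53}


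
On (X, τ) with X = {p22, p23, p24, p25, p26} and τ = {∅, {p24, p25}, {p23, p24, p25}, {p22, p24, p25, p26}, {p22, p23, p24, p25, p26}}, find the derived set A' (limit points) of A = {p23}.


A' = ∅

For each x ∈ X, list the open sets U ∈ τ with x ∈ U, then check whether U ∩ (A ∖ {x}) ≠ ∅ for every such U.
  x = p22: open {p22, p24, p25, p26} ∋ x has {p22, p24, p25, p26} ∩ (A ∖ {p22}) = ∅, so x is NOT a limit point.
  x = p23: open {p23, p24, p25} ∋ x has {p23, p24, p25} ∩ (A ∖ {p23}) = ∅, so x is NOT a limit point.
  x = p24: open {p24, p25} ∋ x has {p24, p25} ∩ (A ∖ {p24}) = ∅, so x is NOT a limit point.
  x = p25: open {p24, p25} ∋ x has {p24, p25} ∩ (A ∖ {p25}) = ∅, so x is NOT a limit point.
  x = p26: open {p22, p24, p25, p26} ∋ x has {p22, p24, p25, p26} ∩ (A ∖ {p26}) = ∅, so x is NOT a limit point.
Collecting: A' = ∅.


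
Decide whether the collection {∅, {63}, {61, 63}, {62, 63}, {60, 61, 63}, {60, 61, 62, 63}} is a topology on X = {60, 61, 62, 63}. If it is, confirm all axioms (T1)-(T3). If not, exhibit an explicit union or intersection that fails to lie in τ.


τ is NOT a topology on X.

Axiom (T1): ∅ ∈ τ? Yes; X ∈ τ? Yes.
Axiom (T2/T3): check pairwise unions and intersections of members of τ.
Counterexample for (T2): {61, 63} ∪ {62, 63} = {61, 62, 63} ∉ τ. Therefore τ is NOT a topology.


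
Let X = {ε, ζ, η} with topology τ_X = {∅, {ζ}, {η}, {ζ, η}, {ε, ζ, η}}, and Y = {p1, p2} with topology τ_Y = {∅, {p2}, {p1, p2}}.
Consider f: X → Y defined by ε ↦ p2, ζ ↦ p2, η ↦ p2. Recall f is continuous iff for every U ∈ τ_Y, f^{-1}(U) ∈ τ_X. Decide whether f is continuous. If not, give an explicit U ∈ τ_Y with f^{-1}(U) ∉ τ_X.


f IS continuous.

Compute f^{-1}(U) for each U ∈ τ_Y:
  U = ∅: f^{-1}(U) = ∅ ∈ τ_X ✓.
  U = {p2}: f^{-1}(U) = {ε, ζ, η} ∈ τ_X ✓.
  U = {p1, p2}: f^{-1}(U) = {ε, ζ, η} ∈ τ_X ✓.
Every preimage lies in τ_X, so f IS continuous.


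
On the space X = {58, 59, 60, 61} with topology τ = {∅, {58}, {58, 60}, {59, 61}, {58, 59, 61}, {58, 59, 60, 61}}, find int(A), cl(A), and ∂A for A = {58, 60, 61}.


int(A) = {58, 60}, cl(A) = {58, 59, 60, 61}, ∂A = {59, 61}.

Closed sets in (X, τ) are complements of opens:
  closed(X, τ) = {∅, {60}, {58, 60}, {59, 61}, {59, 60, 61}, {58, 59, 60, 61}}.
int(A) = ⋃ {U ∈ τ : U ⊆ A}. Opens contained in A: ∅, {58}, {58, 60}.
Taking the union of these: int(A) = {58, 60}.
cl(A) = ⋂ {C closed : A ⊆ C}. Closed sets containing A: {58, 59, 60, 61}.
Intersecting these: cl(A) = {58, 59, 60, 61}.
∂A = cl(A) ∖ int(A) = {58, 59, 60, 61} ∖ {58, 60} = {59, 61}.


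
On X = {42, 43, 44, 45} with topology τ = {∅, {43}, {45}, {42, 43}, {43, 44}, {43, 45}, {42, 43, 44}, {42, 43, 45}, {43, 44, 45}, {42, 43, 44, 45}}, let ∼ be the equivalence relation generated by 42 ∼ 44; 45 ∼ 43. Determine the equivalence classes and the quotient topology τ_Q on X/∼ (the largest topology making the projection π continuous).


X/∼ = {[42=44], [43=45]}; |τ_Q| = 3.

Equivalence classes: [42=44], [43=45].
Quotient map π: X → X/∼ sends 42 ↦ [42=44], 43 ↦ [43=45], 44 ↦ [42=44], 45 ↦ [43=45].
For each subset V ⊆ X/∼, compute π^{-1}(V) ⊆ X and check whether π^{-1}(V) ∈ τ. V is open in τ_Q iff π^{-1}(V) ∈ τ.
  V = {}: π^{-1}(V) = ∅ ∈ τ ✓.
  V = {[42=44]}: π^{-1}(V) = {42, 44} ∉ τ ✗.
  V = {[43=45]}: π^{-1}(V) = {43, 45} ∈ τ ✓.
  V = {[42=44], [43=45]}: π^{-1}(V) = {42, 43, 44, 45} ∈ τ ✓.
Open sets in the quotient: τ_Q = {{}, {[43=45]}, {[42=44], [43=45]}} (3 elements).


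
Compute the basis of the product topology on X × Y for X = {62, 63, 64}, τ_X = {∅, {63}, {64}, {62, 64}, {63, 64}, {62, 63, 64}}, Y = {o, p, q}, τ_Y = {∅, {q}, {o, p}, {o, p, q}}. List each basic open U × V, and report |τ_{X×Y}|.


Basis B = {∅ × ∅, {63} × {q}, {64} × {q}, {62, 64} × {q}, {63} × {o, p}, {63, 64} × {q}, {64} × {o, p}, {62, 63, 64} × {q}, {63} × {o, p, q}, {64} × {o, p, q}, {62, 64} × {o, p}, {63, 64} × {o, p}, {62, 64} × {o, p, q}, {62, 63, 64} × {o, p}, {63, 64} × {o, p, q}, {62, 63, 64} × {o, p, q}}; |τ_{X×Y}| = 36.

Enumerate products U × V with U ∈ τ_X, V ∈ τ_Y (deduplicated):
  ∅ × ∅ = {} (∅)
  {63} × {q} = {(63,q)}
  {64} × {q} = {(64,q)}
  {62, 64} × {q} = {(62,q), (64,q)}
  {63} × {o, p} = {(63,o), (63,p)}
  {63, 64} × {q} = {(63,q), (64,q)}
  {64} × {o, p} = {(64,o), (64,p)}
  {62, 63, 64} × {q} = {(62,q), (63,q), (64,q)}
  {63} × {o, p, q} = {(63,o), (63,p), (63,q)}
  {64} × {o, p, q} = {(64,o), (64,p), (64,q)}
  {62, 64} × {o, p} = {(62,o), (62,p), (64,o), (64,p)}
  {63, 64} × {o, p} = {(63,o), (63,p), (64,o), (64,p)}
  {62, 64} × {o, p, q} = {(62,o), (62,p), (62,q), (64,o), (64,p), (64,q)}
  {62, 63, 64} × {o, p} = {(62,o), (62,p), (63,o), (63,p), (64,o), (64,p)}
  {63, 64} × {o, p, q} = {(63,o), (63,p), (63,q), (64,o), (64,p), (64,q)}
  {62, 63, 64} × {o, p, q} = {(62,o), (62,p), (62,q), (63,o), (63,p), (63,q), (64,o), (64,p), (64,q)}
These 16 distinct sets form the basis B.
Close under arbitrary unions to get τ_{X×Y}; counting gives |τ_{X×Y}| = 36.


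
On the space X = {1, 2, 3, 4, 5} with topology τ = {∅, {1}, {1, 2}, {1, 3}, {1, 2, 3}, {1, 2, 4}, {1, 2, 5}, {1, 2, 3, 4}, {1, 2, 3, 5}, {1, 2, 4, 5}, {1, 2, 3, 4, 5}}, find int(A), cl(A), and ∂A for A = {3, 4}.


int(A) = ∅, cl(A) = {3, 4}, ∂A = {3, 4}.

Closed sets in (X, τ) are complements of opens:
  closed(X, τ) = {∅, {3}, {4}, {5}, {3, 4}, {3, 5}, {4, 5}, {2, 4, 5}, {3, 4, 5}, {2, 3, 4, 5}, {1, 2, 3, 4, 5}}.
int(A) = ⋃ {U ∈ τ : U ⊆ A}. Opens contained in A: ∅.
Taking the union of these: int(A) = ∅.
cl(A) = ⋂ {C closed : A ⊆ C}. Closed sets containing A: {3, 4}, {3, 4, 5}, {2, 3, 4, 5}, {1, 2, 3, 4, 5}.
Intersecting these: cl(A) = {3, 4}.
∂A = cl(A) ∖ int(A) = {3, 4} ∖ ∅ = {3, 4}.


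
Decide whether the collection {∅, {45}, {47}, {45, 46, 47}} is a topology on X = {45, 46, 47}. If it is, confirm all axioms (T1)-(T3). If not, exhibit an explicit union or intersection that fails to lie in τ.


τ is NOT a topology on X.

Axiom (T1): ∅ ∈ τ? Yes; X ∈ τ? Yes.
Axiom (T2/T3): check pairwise unions and intersections of members of τ.
Counterexample for (T2): {45} ∪ {47} = {45, 47} ∉ τ. Therefore τ is NOT a topology.


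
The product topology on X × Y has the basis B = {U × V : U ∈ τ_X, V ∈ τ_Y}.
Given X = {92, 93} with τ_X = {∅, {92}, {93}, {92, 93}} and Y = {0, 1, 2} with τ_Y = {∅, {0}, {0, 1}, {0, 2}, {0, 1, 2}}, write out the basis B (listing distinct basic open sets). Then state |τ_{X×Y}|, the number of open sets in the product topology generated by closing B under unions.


Basis B = {∅ × ∅, {92} × {0}, {93} × {0}, {92} × {0, 1}, {92} × {0, 2}, {92, 93} × {0}, {93} × {0, 1}, {93} × {0, 2}, {92} × {0, 1, 2}, {93} × {0, 1, 2}, {92, 93} × {0, 1}, {92, 93} × {0, 2}, {92, 93} × {0, 1, 2}}; |τ_{X×Y}| = 25.

Enumerate products U × V with U ∈ τ_X, V ∈ τ_Y (deduplicated):
  ∅ × ∅ = {} (∅)
  {92} × {0} = {(92,0)}
  {93} × {0} = {(93,0)}
  {92} × {0, 1} = {(92,0), (92,1)}
  {92} × {0, 2} = {(92,0), (92,2)}
  {92, 93} × {0} = {(92,0), (93,0)}
  {93} × {0, 1} = {(93,0), (93,1)}
  {93} × {0, 2} = {(93,0), (93,2)}
  {92} × {0, 1, 2} = {(92,0), (92,1), (92,2)}
  {93} × {0, 1, 2} = {(93,0), (93,1), (93,2)}
  {92, 93} × {0, 1} = {(92,0), (92,1), (93,0), (93,1)}
  {92, 93} × {0, 2} = {(92,0), (92,2), (93,0), (93,2)}
  {92, 93} × {0, 1, 2} = {(92,0), (92,1), (92,2), (93,0), (93,1), (93,2)}
These 13 distinct sets form the basis B.
Close under arbitrary unions to get τ_{X×Y}; counting gives |τ_{X×Y}| = 25.


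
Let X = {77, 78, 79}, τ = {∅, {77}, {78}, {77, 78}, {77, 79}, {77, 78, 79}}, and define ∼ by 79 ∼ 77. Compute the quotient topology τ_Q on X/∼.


X/∼ = {[77=79], [78]}; |τ_Q| = 4.

Equivalence classes: [77=79], [78].
Quotient map π: X → X/∼ sends 77 ↦ [77=79], 78 ↦ [78], 79 ↦ [77=79].
For each subset V ⊆ X/∼, compute π^{-1}(V) ⊆ X and check whether π^{-1}(V) ∈ τ. V is open in τ_Q iff π^{-1}(V) ∈ τ.
  V = {}: π^{-1}(V) = ∅ ∈ τ ✓.
  V = {[77=79]}: π^{-1}(V) = {77, 79} ∈ τ ✓.
  V = {[78]}: π^{-1}(V) = {78} ∈ τ ✓.
  V = {[77=79], [78]}: π^{-1}(V) = {77, 78, 79} ∈ τ ✓.
Open sets in the quotient: τ_Q = {{}, {[77=79]}, {[78]}, {[77=79], [78]}} (4 elements).


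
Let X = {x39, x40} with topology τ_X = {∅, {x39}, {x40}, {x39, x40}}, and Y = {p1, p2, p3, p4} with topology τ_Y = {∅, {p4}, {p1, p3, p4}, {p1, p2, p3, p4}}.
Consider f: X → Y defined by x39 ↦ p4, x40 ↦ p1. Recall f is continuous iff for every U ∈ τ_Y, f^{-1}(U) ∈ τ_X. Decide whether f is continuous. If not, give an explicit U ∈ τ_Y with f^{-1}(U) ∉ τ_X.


f IS continuous.

Compute f^{-1}(U) for each U ∈ τ_Y:
  U = ∅: f^{-1}(U) = ∅ ∈ τ_X ✓.
  U = {p4}: f^{-1}(U) = {x39} ∈ τ_X ✓.
  U = {p1, p3, p4}: f^{-1}(U) = {x39, x40} ∈ τ_X ✓.
  U = {p1, p2, p3, p4}: f^{-1}(U) = {x39, x40} ∈ τ_X ✓.
Every preimage lies in τ_X, so f IS continuous.


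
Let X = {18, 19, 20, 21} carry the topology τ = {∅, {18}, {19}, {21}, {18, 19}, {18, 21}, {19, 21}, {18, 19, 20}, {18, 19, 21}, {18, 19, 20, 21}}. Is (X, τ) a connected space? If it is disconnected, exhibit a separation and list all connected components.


(X, τ) is disconnected; components = [{21}, {18, 19, 20}].

Find clopen sets (U ∈ τ with X ∖ U ∈ τ):
  U = ∅, X ∖ U = {18, 19, 20, 21} — both open, so U is clopen.
  U = {21}, X ∖ U = {18, 19, 20} — both open, so U is clopen.
  U = {18, 19, 20}, X ∖ U = {21} — both open, so U is clopen.
  U = {18, 19, 20, 21}, X ∖ U = ∅ — both open, so U is clopen.
Nontrivial clopen(s) exist: e.g. {18, 19, 20}. So (X, τ) is disconnected.
Compute connected components by grouping points that agree on all clopens:
  component: {21}
  component: {18, 19, 20}


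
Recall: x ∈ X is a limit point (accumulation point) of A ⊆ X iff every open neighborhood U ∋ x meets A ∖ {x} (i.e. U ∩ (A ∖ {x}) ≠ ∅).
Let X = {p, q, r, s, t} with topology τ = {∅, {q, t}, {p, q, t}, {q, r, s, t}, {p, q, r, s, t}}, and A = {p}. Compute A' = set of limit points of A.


A' = ∅

For each x ∈ X, list the open sets U ∈ τ with x ∈ U, then check whether U ∩ (A ∖ {x}) ≠ ∅ for every such U.
  x = p: open {p, q, t} ∋ x has {p, q, t} ∩ (A ∖ {p}) = ∅, so x is NOT a limit point.
  x = q: open {q, t} ∋ x has {q, t} ∩ (A ∖ {q}) = ∅, so x is NOT a limit point.
  x = r: open {q, r, s, t} ∋ x has {q, r, s, t} ∩ (A ∖ {r}) = ∅, so x is NOT a limit point.
  x = s: open {q, r, s, t} ∋ x has {q, r, s, t} ∩ (A ∖ {s}) = ∅, so x is NOT a limit point.
  x = t: open {q, t} ∋ x has {q, t} ∩ (A ∖ {t}) = ∅, so x is NOT a limit point.
Collecting: A' = ∅.


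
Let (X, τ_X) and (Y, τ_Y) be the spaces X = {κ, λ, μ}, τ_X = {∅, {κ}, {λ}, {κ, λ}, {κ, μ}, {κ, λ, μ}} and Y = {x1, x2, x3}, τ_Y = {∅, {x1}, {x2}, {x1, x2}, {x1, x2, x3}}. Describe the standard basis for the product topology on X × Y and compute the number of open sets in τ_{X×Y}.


Basis B = {∅ × ∅, {κ} × {x1}, {κ} × {x2}, {λ} × {x1}, {λ} × {x2}, {κ} × {x1, x2}, {κ, λ} × {x1}, {κ, μ} × {x1}, {κ, λ} × {x2}, {κ, μ} × {x2}, {λ} × {x1, x2}, {κ} × {x1, x2, x3}, {κ, λ, μ} × {x1}, {κ, λ, μ} × {x2}, {λ} × {x1, x2, x3}, {κ, λ} × {x1, x2}, {κ, μ} × {x1, x2}, {κ, λ} × {x1, x2, x3}, {κ, μ} × {x1, x2, x3}, {κ, λ, μ} × {x1, x2}, {κ, λ, μ} × {x1, x2, x3}}; |τ_{X×Y}| = 70.

Enumerate products U × V with U ∈ τ_X, V ∈ τ_Y (deduplicated):
  ∅ × ∅ = {} (∅)
  {κ} × {x1} = {(κ,x1)}
  {κ} × {x2} = {(κ,x2)}
  {λ} × {x1} = {(λ,x1)}
  {λ} × {x2} = {(λ,x2)}
  {κ} × {x1, x2} = {(κ,x1), (κ,x2)}
  {κ, λ} × {x1} = {(κ,x1), (λ,x1)}
  {κ, μ} × {x1} = {(κ,x1), (μ,x1)}
  {κ, λ} × {x2} = {(κ,x2), (λ,x2)}
  {κ, μ} × {x2} = {(κ,x2), (μ,x2)}
  {λ} × {x1, x2} = {(λ,x1), (λ,x2)}
  {κ} × {x1, x2, x3} = {(κ,x1), (κ,x2), (κ,x3)}
  {κ, λ, μ} × {x1} = {(κ,x1), (λ,x1), (μ,x1)}
  {κ, λ, μ} × {x2} = {(κ,x2), (λ,x2), (μ,x2)}
  {λ} × {x1, x2, x3} = {(λ,x1), (λ,x2), (λ,x3)}
  {κ, λ} × {x1, x2} = {(κ,x1), (κ,x2), (λ,x1), (λ,x2)}
  {κ, μ} × {x1, x2} = {(κ,x1), (κ,x2), (μ,x1), (μ,x2)}
  {κ, λ} × {x1, x2, x3} = {(κ,x1), (κ,x2), (κ,x3), (λ,x1), (λ,x2), (λ,x3)}
  {κ, μ} × {x1, x2, x3} = {(κ,x1), (κ,x2), (κ,x3), (μ,x1), (μ,x2), (μ,x3)}
  {κ, λ, μ} × {x1, x2} = {(κ,x1), (κ,x2), (λ,x1), (λ,x2), (μ,x1), (μ,x2)}
  {κ, λ, μ} × {x1, x2, x3} = {(κ,x1), (κ,x2), (κ,x3), (λ,x1), (λ,x2), (λ,x3), (μ,x1), (μ,x2), (μ,x3)}
These 21 distinct sets form the basis B.
Close under arbitrary unions to get τ_{X×Y}; counting gives |τ_{X×Y}| = 70.
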